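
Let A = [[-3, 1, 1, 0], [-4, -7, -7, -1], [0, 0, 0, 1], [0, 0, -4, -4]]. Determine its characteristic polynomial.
χ_A(x) = (x + 2)^2(x + 5)^2

xI - A = [[x + 3, -1, -1, 0], [4, x + 7, 7, 1], [0, 0, x, -1], [0, 0, 4, x + 4]].

Expanding det(xI - A) along the first row:
det(xI - A) = + (x + 3)·det([[x + 7, 7, 1], [0, x, -1], [0, 4, x + 4]]) - (-1)·det([[4, 7, 1], [0, x, -1], [0, 4, x + 4]]) + (-1)·det([[4, x + 7, 1], [0, 0, -1], [0, 0, x + 4]]) - (0)·det([[4, x + 7, 7], [0, 0, x], [0, 0, 4]]).

Evaluating gives χ_A(x) = x^4 + 14x^3 + 69x^2 + 140x + 100 = (x + 2)^2(x + 5)^2.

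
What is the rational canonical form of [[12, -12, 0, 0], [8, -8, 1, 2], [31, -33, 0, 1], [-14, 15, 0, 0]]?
The invariant factors of A (the non-unit diagonal entries of the Smith normal form of xI - A over ℚ[x]) are (x - 4)(x^3 + 3x - 3), each dividing the next. The characteristic polynomial is their product, (x - 4)(x^3 + 3x - 3).

The rational canonical form is the block-diagonal matrix of companion matrices C(f_i):
R = [[0, 0, 0, -12], [1, 0, 0, 15], [0, 1, 0, -3], [0, 0, 1, 4]].

Note the characteristic polynomial does not split into linear factors over ℚ, so A has no Jordan form over ℚ; the rational canonical form exists over any field.

R = [[0, 0, 0, -12], [1, 0, 0, 15], [0, 1, 0, -3], [0, 0, 1, 4]]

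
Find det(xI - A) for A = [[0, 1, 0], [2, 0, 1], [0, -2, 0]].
χ_A(x) = x^3

xI - A = [[x, -1, 0], [-2, x, -1], [0, 2, x]].

Expanding det(xI - A) along the first row:
det(xI - A) = + (x)·det([[x, -1], [2, x]]) - (-1)·det([[-2, -1], [0, x]]) + (0)·det([[-2, x], [0, 2]]).

Evaluating gives χ_A(x) = x^3.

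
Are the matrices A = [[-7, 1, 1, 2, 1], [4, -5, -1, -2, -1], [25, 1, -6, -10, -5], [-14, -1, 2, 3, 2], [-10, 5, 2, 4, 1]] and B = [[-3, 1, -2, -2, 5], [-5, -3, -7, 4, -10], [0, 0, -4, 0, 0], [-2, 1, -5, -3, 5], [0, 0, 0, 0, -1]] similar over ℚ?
Two matrices over a field are similar if and only if they have the same invariant factors.

Both A and B have characteristic polynomial (x + 1)^2(x + 4)^3 and minimal polynomial (x + 1)(x + 4)^3. Computing further, both have invariant factors x + 1, (x + 1)(x + 4)^3. Hence A and B are similar.

Yes.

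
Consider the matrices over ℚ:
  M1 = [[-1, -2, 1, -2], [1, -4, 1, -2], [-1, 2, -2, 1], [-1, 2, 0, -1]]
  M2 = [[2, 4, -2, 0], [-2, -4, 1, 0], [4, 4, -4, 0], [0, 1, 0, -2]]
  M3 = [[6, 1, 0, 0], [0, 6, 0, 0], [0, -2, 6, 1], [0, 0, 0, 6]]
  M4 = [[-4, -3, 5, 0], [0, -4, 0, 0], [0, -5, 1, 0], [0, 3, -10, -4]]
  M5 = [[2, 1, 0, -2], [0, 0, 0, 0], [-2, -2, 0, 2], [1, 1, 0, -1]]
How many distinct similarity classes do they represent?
Characteristic polynomials: χ_{M1} = (x + 2)^4, χ_{M2} = (x + 2)^4, χ_{M3} = (x - 6)^4, χ_{M4} = (x - 1)(x + 4)^3, χ_{M5} = x^3(x - 1).

{M1, M2}: invariant factors x + 2, (x + 2)^3.

{M3}: invariant factors (x - 6)^2, (x - 6)^2.

{M4}: invariant factors x + 4, (x - 1)(x + 4)^2.

{M5}: invariant factors x, x^2(x - 1).

Matrices are similar if and only if their invariant-factor lists agree; the partition into similarity classes is {M1, M2}, {M3}, {M4}, {M5}.

4 classes: {M1, M2}, {M3}, {M4}, {M5}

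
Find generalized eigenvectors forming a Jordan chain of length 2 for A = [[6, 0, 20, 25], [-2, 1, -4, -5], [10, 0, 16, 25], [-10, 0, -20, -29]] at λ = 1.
v_1 = [[-1, 0, -1, 1]]^T, v_2 = [[0, 1, 0, 0]]^T

We seek v_1 ∈ ker((A - I)^2) \ ker(A - I), then set v_{i+1} = (A - I) v_i.

One such chain is v_1 = [[-1, 0, -1, 1]]^T, v_2 = [[0, 1, 0, 0]]^T. Check: (A - I) v_2 = [[0, 0, 0, 0]]^T = 0.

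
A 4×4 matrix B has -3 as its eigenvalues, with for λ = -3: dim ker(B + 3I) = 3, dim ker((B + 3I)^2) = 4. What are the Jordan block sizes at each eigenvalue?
λ = -3: successive nullity increments [3, 1] count blocks of size ≥ k; block sizes are [2, 1, 1].

Jordan blocks: (-3, 2), (-3, 1), (-3, 1)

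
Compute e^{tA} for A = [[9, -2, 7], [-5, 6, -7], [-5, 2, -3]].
A has Jordan form J = [[4, 1, 0], [0, 4, 0], [0, 0, 4]] with A = PJP^{-1}, so e^{tA} = P e^{tJ} P^{-1}.

For a Jordan block J_k(λ), e^{tJ_k(λ)} = e^{λt} · (I + tN + t^2 N^2/2! + ... + t^{k-1} N^{k-1}/(k-1)!) where N is the nilpotent superdiagonal part.

Assembling the blocks and conjugating back gives the entries of e^{tA} as shown above.

e^{tA} = [[(5*t + 1)*e^{4*t}, -2*t*e^{4*t}, 7*t*e^{4*t}], [-5*t*e^{4*t}, (2*t + 1)*e^{4*t}, -7*t*e^{4*t}], [-5*t*e^{4*t}, 2*t*e^{4*t}, (1 - 7*t)*e^{4*t}]]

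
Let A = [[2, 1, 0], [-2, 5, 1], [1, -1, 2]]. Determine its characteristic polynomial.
χ_A(x) = (x - 3)^3

xI - A = [[x - 2, -1, 0], [2, x - 5, -1], [-1, 1, x - 2]].

Expanding det(xI - A) along the first row:
det(xI - A) = + (x - 2)·det([[x - 5, -1], [1, x - 2]]) - (-1)·det([[2, -1], [-1, x - 2]]) + (0)·det([[2, x - 5], [-1, 1]]).

Evaluating gives χ_A(x) = x^3 - 9x^2 + 27x - 27 = (x - 3)^3.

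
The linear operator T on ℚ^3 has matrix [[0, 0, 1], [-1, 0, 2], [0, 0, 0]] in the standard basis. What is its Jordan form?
J = [[0, 1, 0], [0, 0, 1], [0, 0, 0]]

The characteristic polynomial is det(xI - A) = x^3, so the eigenvalues are 0 (algebraic multiplicity 3).

For λ = 0: rank(A) = 2, rank(A^2) = 1, rank(A^3) = 0. The eigenspace has dimension 3 - 2 = 1, so there is 1 Jordan block; the rank sequence gives block sizes [3].

Assembling the blocks gives the Jordan form J above.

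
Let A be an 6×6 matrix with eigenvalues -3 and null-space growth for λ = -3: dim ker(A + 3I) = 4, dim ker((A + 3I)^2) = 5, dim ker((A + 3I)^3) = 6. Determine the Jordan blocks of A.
λ = -3: successive nullity increments [4, 1, 1] count blocks of size ≥ k; block sizes are [3, 1, 1, 1].

Jordan blocks: (-3, 3), (-3, 1), (-3, 1), (-3, 1)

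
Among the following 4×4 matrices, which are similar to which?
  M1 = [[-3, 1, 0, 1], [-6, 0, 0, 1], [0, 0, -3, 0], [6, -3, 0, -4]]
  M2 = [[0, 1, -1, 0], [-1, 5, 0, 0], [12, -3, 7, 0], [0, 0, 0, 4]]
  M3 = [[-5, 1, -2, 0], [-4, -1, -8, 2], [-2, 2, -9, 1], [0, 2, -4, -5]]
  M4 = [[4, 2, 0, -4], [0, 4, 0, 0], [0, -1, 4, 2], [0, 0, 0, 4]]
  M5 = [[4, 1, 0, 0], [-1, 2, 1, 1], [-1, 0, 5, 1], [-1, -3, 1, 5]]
Characteristic polynomials: χ_{M1} = (x + 1)(x + 3)^3, χ_{M2} = (x - 4)^4, χ_{M3} = (x + 5)^4, χ_{M4} = (x - 4)^4, χ_{M5} = (x - 4)^4.

{M1}: invariant factors x + 3, (x + 1)(x + 3)^2.

{M2, M5}: invariant factors x - 4, (x - 4)^3.

{M3}: invariant factors (x + 5)^2, (x + 5)^2.

{M4}: invariant factors x - 4, x - 4, (x - 4)^2.

Matrices are similar if and only if their invariant-factor lists agree; the partition into similarity classes is {M1}, {M2, M5}, {M3}, {M4}.

4 classes: {M1}, {M2, M5}, {M3}, {M4}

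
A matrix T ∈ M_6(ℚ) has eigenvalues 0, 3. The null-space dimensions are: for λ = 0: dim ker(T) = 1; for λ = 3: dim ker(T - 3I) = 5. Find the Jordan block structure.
Jordan blocks: (0, 1), (3, 1), (3, 1), (3, 1), (3, 1), (3, 1)

λ = 0: successive nullity increments [1] count blocks of size ≥ k; block sizes are [1].
λ = 3: successive nullity increments [5] count blocks of size ≥ k; block sizes are [1, 1, 1, 1, 1].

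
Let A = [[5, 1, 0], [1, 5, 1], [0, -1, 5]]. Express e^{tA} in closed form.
e^{tA} = [[(t^2 + 2)*e^{5*t}/2, t*e^{5*t}, t^2*e^{5*t}/2], [t*e^{5*t}, e^{5*t}, t*e^{5*t}], [-t^2*e^{5*t}/2, -t*e^{5*t}, (2 - t^2)*e^{5*t}/2]]

A has Jordan form J = [[5, 1, 0], [0, 5, 1], [0, 0, 5]] with A = PJP^{-1}, so e^{tA} = P e^{tJ} P^{-1}.

For a Jordan block J_k(λ), e^{tJ_k(λ)} = e^{λt} · (I + tN + t^2 N^2/2! + ... + t^{k-1} N^{k-1}/(k-1)!) where N is the nilpotent superdiagonal part.

Assembling the blocks and conjugating back gives the entries of e^{tA} as shown above.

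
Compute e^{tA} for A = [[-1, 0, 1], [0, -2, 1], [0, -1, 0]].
A has Jordan form J = [[-1, 1, 0], [0, -1, 1], [0, 0, -1]] with A = PJP^{-1}, so e^{tA} = P e^{tJ} P^{-1}.

For a Jordan block J_k(λ), e^{tJ_k(λ)} = e^{λt} · (I + tN + t^2 N^2/2! + ... + t^{k-1} N^{k-1}/(k-1)!) where N is the nilpotent superdiagonal part.

Assembling the blocks and conjugating back gives the entries of e^{tA} as shown above.

e^{tA} = [[e^{-t}, -t^2*e^{-t}/2, t*(t + 2)*e^{-t}/2], [0, (1 - t)*e^{-t}, t*e^{-t}], [0, -t*e^{-t}, (t + 1)*e^{-t}]]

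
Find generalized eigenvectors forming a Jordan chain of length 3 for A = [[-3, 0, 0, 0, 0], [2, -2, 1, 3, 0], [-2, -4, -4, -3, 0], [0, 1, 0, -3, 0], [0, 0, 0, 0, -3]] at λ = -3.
We seek v_1 ∈ ker((A + 3I)^3) \ ker((A + 3I)^2), then set v_{i+1} = (A + 3I) v_i.

One such chain is v_1 = [[0, 0, 1, 0, 0]]^T, v_2 = [[0, 1, -1, 0, 0]]^T, v_3 = [[0, 0, -3, 1, 0]]^T. Check: (A + 3I) v_3 = [[0, 0, 0, 0, 0]]^T = 0.

v_1 = [[0, 0, 1, 0, 0]]^T, v_2 = [[0, 1, -1, 0, 0]]^T, v_3 = [[0, 0, -3, 1, 0]]^T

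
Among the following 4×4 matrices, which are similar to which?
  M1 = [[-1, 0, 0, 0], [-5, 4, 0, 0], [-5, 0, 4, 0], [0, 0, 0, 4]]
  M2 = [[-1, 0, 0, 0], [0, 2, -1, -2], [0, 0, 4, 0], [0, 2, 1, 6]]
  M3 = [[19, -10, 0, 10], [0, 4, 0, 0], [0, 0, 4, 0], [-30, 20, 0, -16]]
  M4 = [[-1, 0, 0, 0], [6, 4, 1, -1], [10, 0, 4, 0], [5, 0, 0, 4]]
2 classes: {M1, M3}, {M2, M4}

Characteristic polynomials: χ_{M1} = (x - 4)^3(x + 1), χ_{M2} = (x - 4)^3(x + 1), χ_{M3} = (x - 4)^3(x + 1), χ_{M4} = (x - 4)^3(x + 1).

{M1, M3}: invariant factors x - 4, x - 4, (x - 4)(x + 1).

{M2, M4}: invariant factors x - 4, (x - 4)^2(x + 1).

Matrices are similar if and only if their invariant-factor lists agree; the partition into similarity classes is {M1, M3}, {M2, M4}.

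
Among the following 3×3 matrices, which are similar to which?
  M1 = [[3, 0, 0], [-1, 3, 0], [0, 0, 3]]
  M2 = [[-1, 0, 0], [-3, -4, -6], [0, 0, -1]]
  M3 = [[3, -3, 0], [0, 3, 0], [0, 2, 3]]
Characteristic polynomials: χ_{M1} = (x - 3)^3, χ_{M2} = (x + 1)^2(x + 4), χ_{M3} = (x - 3)^3.

{M1, M3}: invariant factors x - 3, (x - 3)^2.

{M2}: invariant factors x + 1, (x + 1)(x + 4).

Matrices are similar if and only if their invariant-factor lists agree; the partition into similarity classes is {M1, M3}, {M2}.

2 classes: {M1, M3}, {M2}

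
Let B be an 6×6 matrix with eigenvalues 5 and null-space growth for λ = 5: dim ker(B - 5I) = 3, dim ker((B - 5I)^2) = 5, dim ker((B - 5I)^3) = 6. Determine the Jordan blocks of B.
Jordan blocks: (5, 3), (5, 2), (5, 1)

λ = 5: successive nullity increments [3, 2, 1] count blocks of size ≥ k; block sizes are [3, 2, 1].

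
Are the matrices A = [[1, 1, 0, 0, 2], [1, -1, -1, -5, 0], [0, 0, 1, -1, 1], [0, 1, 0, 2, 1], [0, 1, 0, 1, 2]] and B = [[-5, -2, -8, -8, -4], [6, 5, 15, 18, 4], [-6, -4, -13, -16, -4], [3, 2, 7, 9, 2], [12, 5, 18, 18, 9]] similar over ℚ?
Yes.

Two matrices over a field are similar if and only if they have the same invariant factors.

Both A and B have characteristic polynomial (x - 1)^5 and minimal polynomial (x - 1)^3. Computing further, both have invariant factors (x - 1)^2, (x - 1)^3. Hence A and B are similar.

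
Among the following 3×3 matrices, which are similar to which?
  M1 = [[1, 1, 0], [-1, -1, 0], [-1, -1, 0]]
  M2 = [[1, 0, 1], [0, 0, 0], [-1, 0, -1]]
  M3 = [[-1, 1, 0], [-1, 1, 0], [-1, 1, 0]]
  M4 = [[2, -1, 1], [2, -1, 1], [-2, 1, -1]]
1 class: {M1, M2, M3, M4}

Characteristic polynomials: χ_{M1} = x^3, χ_{M2} = x^3, χ_{M3} = x^3, χ_{M4} = x^3.

{M1, M2, M3, M4}: invariant factors x, x^2.

Matrices are similar if and only if their invariant-factor lists agree; the partition into similarity classes is {M1, M2, M3, M4}.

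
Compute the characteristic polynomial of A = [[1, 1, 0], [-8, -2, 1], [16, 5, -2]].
xI - A = [[x - 1, -1, 0], [8, x + 2, -1], [-16, -5, x + 2]].

Expanding det(xI - A) along the first row:
det(xI - A) = + (x - 1)·det([[x + 2, -1], [-5, x + 2]]) - (-1)·det([[8, -1], [-16, x + 2]]) + (0)·det([[8, x + 2], [-16, -5]]).

Evaluating gives χ_A(x) = x^3 + 3x^2 + 3x + 1 = (x + 1)^3.

χ_A(x) = (x + 1)^3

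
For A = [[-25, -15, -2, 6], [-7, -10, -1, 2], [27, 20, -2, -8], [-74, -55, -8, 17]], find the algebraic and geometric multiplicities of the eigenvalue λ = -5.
The characteristic polynomial is (x + 5)^4, so the factor x + 5 appears with exponent 4: the algebraic multiplicity is 4.

rank(A + 5I) = 2, so the eigenspace has dimension 4 - 2 = 2: the geometric multiplicity is 2.

Since 2 < 4, A is not diagonalizable.

algebraic multiplicity 4, geometric multiplicity 2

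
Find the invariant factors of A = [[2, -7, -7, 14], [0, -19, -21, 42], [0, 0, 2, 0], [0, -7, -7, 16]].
The Jordan structure of A has elementary divisors (x + 5), (x - 2), (x - 2), (x - 2). Arranging the block sizes at each eigenvalue in decreasing order and taking row products gives the invariant factors.

Invariant factors (smallest first, each dividing the next): x - 2, x - 2, (x - 2)(x + 5).

Check: the last factor (x - 2)(x + 5) is the minimal polynomial, and the product (x - 2)^3(x + 5) is the characteristic polynomial.

x - 2, x - 2, (x - 2)(x + 5)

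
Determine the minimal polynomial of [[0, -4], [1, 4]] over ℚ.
The characteristic polynomial factors as (x - 2)^2. The minimal polynomial is ∏(x - λ)^{k_λ} where k_λ is the size of the largest Jordan block at λ.

For λ = 2: rank(A - 2I) = 1, and the largest Jordan block has size 2 (the smallest k with rank((A - 2I)^k) = rank((A - 2I)^(k+1))).

So m_A(x) = (x - 2)^2.

m_A(x) = (x - 2)^2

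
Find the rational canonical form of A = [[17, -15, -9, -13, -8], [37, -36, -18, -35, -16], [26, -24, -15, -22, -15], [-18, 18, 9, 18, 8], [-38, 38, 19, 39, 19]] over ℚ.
R = [[0, 3, 0, 0, 0], [1, -1, 0, 0, 0], [0, 0, 0, 0, -15], [0, 0, 1, 0, 8], [0, 0, 0, 1, 4]]

The invariant factors of A (the non-unit diagonal entries of the Smith normal form of xI - A over ℚ[x]) are x^2 + x - 3, (x - 5)(x^2 + x - 3), each dividing the next. The characteristic polynomial is their product, (x - 5)(x^2 + x - 3)^2.

The rational canonical form is the block-diagonal matrix of companion matrices C(f_i):
R = [[0, 3, 0, 0, 0], [1, -1, 0, 0, 0], [0, 0, 0, 0, -15], [0, 0, 1, 0, 8], [0, 0, 0, 1, 4]].

Note the characteristic polynomial does not split into linear factors over ℚ, so A has no Jordan form over ℚ; the rational canonical form exists over any field.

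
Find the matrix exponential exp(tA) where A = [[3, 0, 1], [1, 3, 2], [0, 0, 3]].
e^{tA} = [[e^{3*t}, 0, t*e^{3*t}], [t*e^{3*t}, e^{3*t}, t*(t + 4)*e^{3*t}/2], [0, 0, e^{3*t}]]

A has Jordan form J = [[3, 1, 0], [0, 3, 1], [0, 0, 3]] with A = PJP^{-1}, so e^{tA} = P e^{tJ} P^{-1}.

For a Jordan block J_k(λ), e^{tJ_k(λ)} = e^{λt} · (I + tN + t^2 N^2/2! + ... + t^{k-1} N^{k-1}/(k-1)!) where N is the nilpotent superdiagonal part.

Assembling the blocks and conjugating back gives the entries of e^{tA} as shown above.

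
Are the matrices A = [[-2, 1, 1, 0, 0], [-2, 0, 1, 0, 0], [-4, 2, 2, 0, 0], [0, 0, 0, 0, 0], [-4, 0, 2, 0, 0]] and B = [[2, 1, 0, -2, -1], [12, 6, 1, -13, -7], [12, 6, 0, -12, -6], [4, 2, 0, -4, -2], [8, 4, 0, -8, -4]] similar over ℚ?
Yes.

Two matrices over a field are similar if and only if they have the same invariant factors.

Both A and B have characteristic polynomial x^5 and minimal polynomial x^3. Computing further, both have invariant factors x, x, x^3. Hence A and B are similar.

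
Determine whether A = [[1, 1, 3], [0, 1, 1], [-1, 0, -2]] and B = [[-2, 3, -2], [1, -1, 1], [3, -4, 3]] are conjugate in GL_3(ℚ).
Yes.

Two matrices over a field are similar if and only if they have the same invariant factors.

Both A and B have characteristic polynomial x^3 and minimal polynomial x^3. Computing further, both have invariant factors x^3. Hence A and B are similar.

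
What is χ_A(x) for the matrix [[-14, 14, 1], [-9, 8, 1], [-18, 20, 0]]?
χ_A(x) = (x + 2)^3

xI - A = [[x + 14, -14, -1], [9, x - 8, -1], [18, -20, x]].

Expanding det(xI - A) along the first row:
det(xI - A) = + (x + 14)·det([[x - 8, -1], [-20, x]]) - (-14)·det([[9, -1], [18, x]]) + (-1)·det([[9, x - 8], [18, -20]]).

Evaluating gives χ_A(x) = x^3 + 6x^2 + 12x + 8 = (x + 2)^3.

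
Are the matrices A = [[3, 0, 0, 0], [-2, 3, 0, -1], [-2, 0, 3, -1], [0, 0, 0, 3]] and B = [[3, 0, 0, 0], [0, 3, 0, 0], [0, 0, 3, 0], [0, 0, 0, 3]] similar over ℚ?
Both have characteristic polynomial (x - 3)^4, but the minimal polynomial of A is (x - 3)^2 while the minimal polynomial of B is x - 3. The minimal polynomial is a similarity invariant, so A and B are not similar.

No.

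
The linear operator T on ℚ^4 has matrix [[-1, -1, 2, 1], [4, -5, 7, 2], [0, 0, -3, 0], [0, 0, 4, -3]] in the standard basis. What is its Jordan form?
J = [[-3, 1, 0, 0], [0, -3, 1, 0], [0, 0, -3, 0], [0, 0, 0, -3]]

The characteristic polynomial is det(xI - A) = (x + 3)^4, so the eigenvalues are -3 (algebraic multiplicity 4).

For λ = -3: rank(A + 3I) = 2, rank((A + 3I)^2) = 1, rank((A + 3I)^3) = 0. The eigenspace has dimension 4 - 2 = 2, so there are 2 Jordan blocks; the rank sequence gives block sizes [3, 1].

Assembling the blocks gives the Jordan form J above.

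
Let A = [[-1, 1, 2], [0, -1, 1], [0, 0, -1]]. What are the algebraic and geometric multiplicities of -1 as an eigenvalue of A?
algebraic multiplicity 3, geometric multiplicity 1

The characteristic polynomial is (x + 1)^3, so the factor x + 1 appears with exponent 3: the algebraic multiplicity is 3.

rank(A + I) = 2, so the eigenspace has dimension 3 - 2 = 1: the geometric multiplicity is 1.

Since 1 < 3, A is not diagonalizable.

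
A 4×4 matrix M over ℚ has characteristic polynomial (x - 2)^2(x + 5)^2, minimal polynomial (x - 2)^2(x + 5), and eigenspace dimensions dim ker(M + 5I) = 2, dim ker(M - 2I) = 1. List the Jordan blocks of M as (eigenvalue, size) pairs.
λ = -5: algebraic multiplicity 2 (exponent in χ_M), largest block size 1 (exponent in m_M), 2 blocks (geometric multiplicity). These force block sizes [1, 1].
λ = 2: algebraic multiplicity 2 (exponent in χ_M), largest block size 2 (exponent in m_M), 1 block (geometric multiplicity). This forces block sizes [2].

Jordan blocks: (-5, 1), (-5, 1), (2, 2)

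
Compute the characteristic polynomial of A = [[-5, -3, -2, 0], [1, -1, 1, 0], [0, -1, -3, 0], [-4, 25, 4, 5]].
χ_A(x) = (x - 5)(x + 3)^3

xI - A = [[x + 5, 3, 2, 0], [-1, x + 1, -1, 0], [0, 1, x + 3, 0], [4, -25, -4, x - 5]].

Expanding det(xI - A) along the first row:
det(xI - A) = + (x + 5)·det([[x + 1, -1, 0], [1, x + 3, 0], [-25, -4, x - 5]]) - (3)·det([[-1, -1, 0], [0, x + 3, 0], [4, -4, x - 5]]) + (2)·det([[-1, x + 1, 0], [0, 1, 0], [4, -25, x - 5]]) - (0)·det([[-1, x + 1, -1], [0, 1, x + 3], [4, -25, -4]]).

Evaluating gives χ_A(x) = x^4 + 4x^3 - 18x^2 - 108x - 135 = (x - 5)(x + 3)^3.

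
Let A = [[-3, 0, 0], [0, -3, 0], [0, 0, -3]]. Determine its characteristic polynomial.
xI - A = [[x + 3, 0, 0], [0, x + 3, 0], [0, 0, x + 3]].

Expanding det(xI - A) along the first row:
det(xI - A) = + (x + 3)·det([[x + 3, 0], [0, x + 3]]) - (0)·det([[0, 0], [0, x + 3]]) + (0)·det([[0, x + 3], [0, 0]]).

Evaluating gives χ_A(x) = x^3 + 9x^2 + 27x + 27 = (x + 3)^3.

χ_A(x) = (x + 3)^3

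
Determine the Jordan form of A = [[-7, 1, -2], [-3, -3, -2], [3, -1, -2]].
The characteristic polynomial is det(xI - A) = (x + 4)^3, so the eigenvalues are -4 (algebraic multiplicity 3).

For λ = -4: rank(A + 4I) = 1, rank((A + 4I)^2) = 0. The eigenspace has dimension 3 - 1 = 2, so there are 2 Jordan blocks; the rank sequence gives block sizes [2, 1].

Assembling the blocks gives the Jordan form J above.

J = [[-4, 1, 0], [0, -4, 0], [0, 0, -4]]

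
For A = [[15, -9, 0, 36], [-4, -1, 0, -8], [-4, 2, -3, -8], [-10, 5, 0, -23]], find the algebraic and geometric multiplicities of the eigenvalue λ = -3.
The characteristic polynomial is (x + 3)^4, so the factor x + 3 appears with exponent 4: the algebraic multiplicity is 4.

rank(A + 3I) = 1, so the eigenspace has dimension 4 - 1 = 3: the geometric multiplicity is 3.

Since 3 < 4, A is not diagonalizable.

algebraic multiplicity 4, geometric multiplicity 3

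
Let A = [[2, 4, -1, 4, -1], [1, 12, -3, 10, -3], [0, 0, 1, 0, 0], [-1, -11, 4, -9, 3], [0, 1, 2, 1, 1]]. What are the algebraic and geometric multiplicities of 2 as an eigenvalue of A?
The characteristic polynomial is (x - 2)^2(x - 1)^3, so the factor x - 2 appears with exponent 2: the algebraic multiplicity is 2.

rank(A - 2I) = 4, so the eigenspace has dimension 5 - 4 = 1: the geometric multiplicity is 1.

Since 1 < 2, A is not diagonalizable.

algebraic multiplicity 2, geometric multiplicity 1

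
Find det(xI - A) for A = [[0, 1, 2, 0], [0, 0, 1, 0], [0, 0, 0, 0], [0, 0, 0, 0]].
χ_A(x) = x^4

xI - A = [[x, -1, -2, 0], [0, x, -1, 0], [0, 0, x, 0], [0, 0, 0, x]].

Expanding det(xI - A) along the first row:
det(xI - A) = + (x)·det([[x, -1, 0], [0, x, 0], [0, 0, x]]) - (-1)·det([[0, -1, 0], [0, x, 0], [0, 0, x]]) + (-2)·det([[0, x, 0], [0, 0, 0], [0, 0, x]]) - (0)·det([[0, x, -1], [0, 0, x], [0, 0, 0]]).

Evaluating gives χ_A(x) = x^4.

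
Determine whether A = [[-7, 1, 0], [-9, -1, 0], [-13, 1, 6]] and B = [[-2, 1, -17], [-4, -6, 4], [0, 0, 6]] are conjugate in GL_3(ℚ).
Two matrices over a field are similar if and only if they have the same invariant factors.

Both A and B have characteristic polynomial (x - 6)(x + 4)^2 and minimal polynomial (x - 6)(x + 4)^2. Computing further, both have invariant factors (x - 6)(x + 4)^2. Hence A and B are similar.

Yes.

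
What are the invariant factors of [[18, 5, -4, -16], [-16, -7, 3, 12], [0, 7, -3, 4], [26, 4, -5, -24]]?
The Jordan structure of A has elementary divisors (x + 4)^3, (x + 4). Arranging the block sizes at each eigenvalue in decreasing order and taking row products gives the invariant factors.

Invariant factors (smallest first, each dividing the next): x + 4, (x + 4)^3.

Check: the last factor (x + 4)^3 is the minimal polynomial, and the product (x + 4)^4 is the characteristic polynomial.

x + 4, (x + 4)^3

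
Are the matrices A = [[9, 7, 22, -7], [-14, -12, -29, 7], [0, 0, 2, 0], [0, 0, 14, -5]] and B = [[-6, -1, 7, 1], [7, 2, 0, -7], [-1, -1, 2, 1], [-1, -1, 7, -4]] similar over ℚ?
Two matrices over a field are similar if and only if they have the same invariant factors.

Both A and B have characteristic polynomial (x - 2)^2(x + 5)^2 and minimal polynomial (x - 2)^2(x + 5). Computing further, both have invariant factors x + 5, (x - 2)^2(x + 5). Hence A and B are similar.

Yes.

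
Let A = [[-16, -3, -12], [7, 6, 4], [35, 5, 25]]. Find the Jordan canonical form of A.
J = [[5, 1, 0], [0, 5, 0], [0, 0, 5]]

The characteristic polynomial is det(xI - A) = (x - 5)^3, so the eigenvalues are 5 (algebraic multiplicity 3).

For λ = 5: rank(A - 5I) = 1, rank((A - 5I)^2) = 0. The eigenspace has dimension 3 - 1 = 2, so there are 2 Jordan blocks; the rank sequence gives block sizes [2, 1].

Assembling the blocks gives the Jordan form J above.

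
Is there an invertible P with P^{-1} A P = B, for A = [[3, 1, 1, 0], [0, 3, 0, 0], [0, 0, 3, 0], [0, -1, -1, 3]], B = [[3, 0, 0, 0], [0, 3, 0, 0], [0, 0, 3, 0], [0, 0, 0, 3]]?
No.

Both have characteristic polynomial (x - 3)^4, but the minimal polynomial of A is (x - 3)^2 while the minimal polynomial of B is x - 3. The minimal polynomial is a similarity invariant, so A and B are not similar.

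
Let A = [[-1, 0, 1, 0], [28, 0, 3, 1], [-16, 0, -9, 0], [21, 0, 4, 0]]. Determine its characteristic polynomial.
χ_A(x) = x^2(x + 5)^2

xI - A = [[x + 1, 0, -1, 0], [-28, x, -3, -1], [16, 0, x + 9, 0], [-21, 0, -4, x]].

Expanding det(xI - A) along the first row:
det(xI - A) = + (x + 1)·det([[x, -3, -1], [0, x + 9, 0], [0, -4, x]]) - (0)·det([[-28, -3, -1], [16, x + 9, 0], [-21, -4, x]]) + (-1)·det([[-28, x, -1], [16, 0, 0], [-21, 0, x]]) - (0)·det([[-28, x, -3], [16, 0, x + 9], [-21, 0, -4]]).

Evaluating gives χ_A(x) = x^4 + 10x^3 + 25x^2 = x^2(x + 5)^2.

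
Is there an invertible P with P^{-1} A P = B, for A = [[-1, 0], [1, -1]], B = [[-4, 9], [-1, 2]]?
Yes.

Two matrices over a field are similar if and only if they have the same invariant factors.

Both A and B have characteristic polynomial (x + 1)^2 and minimal polynomial (x + 1)^2. Computing further, both have invariant factors (x + 1)^2. Hence A and B are similar.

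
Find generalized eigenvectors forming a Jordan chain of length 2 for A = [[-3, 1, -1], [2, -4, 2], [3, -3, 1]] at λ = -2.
v_1 = [[1, -1, -3]]^T, v_2 = [[1, -2, -3]]^T

We seek v_1 ∈ ker((A + 2I)^2) \ ker(A + 2I), then set v_{i+1} = (A + 2I) v_i.

One such chain is v_1 = [[1, -1, -3]]^T, v_2 = [[1, -2, -3]]^T. Check: (A + 2I) v_2 = [[0, 0, 0]]^T = 0.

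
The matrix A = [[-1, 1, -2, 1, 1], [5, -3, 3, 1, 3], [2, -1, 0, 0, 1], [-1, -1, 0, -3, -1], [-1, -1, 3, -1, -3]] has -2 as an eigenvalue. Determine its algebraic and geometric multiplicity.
algebraic multiplicity 5, geometric multiplicity 2

The characteristic polynomial is (x + 2)^5, so the factor x + 2 appears with exponent 5: the algebraic multiplicity is 5.

rank(A + 2I) = 3, so the eigenspace has dimension 5 - 3 = 2: the geometric multiplicity is 2.

Since 2 < 5, A is not diagonalizable.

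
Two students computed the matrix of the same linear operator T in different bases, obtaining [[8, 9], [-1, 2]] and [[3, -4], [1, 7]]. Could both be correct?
Yes.

Two matrices over a field are similar if and only if they have the same invariant factors.

Both A and B have characteristic polynomial (x - 5)^2 and minimal polynomial (x - 5)^2. Computing further, both have invariant factors (x - 5)^2. Hence A and B are similar.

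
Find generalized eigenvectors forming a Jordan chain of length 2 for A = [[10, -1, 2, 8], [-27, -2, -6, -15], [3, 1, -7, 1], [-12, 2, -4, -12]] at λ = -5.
v_1 = [[0, -1, -1, 0]]^T, v_2 = [[-1, 3, 1, 2]]^T

We seek v_1 ∈ ker((A + 5I)^2) \ ker(A + 5I), then set v_{i+1} = (A + 5I) v_i.

One such chain is v_1 = [[0, -1, -1, 0]]^T, v_2 = [[-1, 3, 1, 2]]^T. Check: (A + 5I) v_2 = [[0, 0, 0, 0]]^T = 0.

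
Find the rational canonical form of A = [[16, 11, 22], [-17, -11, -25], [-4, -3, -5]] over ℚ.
The invariant factors of A (the non-unit diagonal entries of the Smith normal form of xI - A over ℚ[x]) are x^3 - x + 1, each dividing the next. The characteristic polynomial is their product, x^3 - x + 1.

The rational canonical form is the block-diagonal matrix of companion matrices C(f_i):
R = [[0, 0, -1], [1, 0, 1], [0, 1, 0]].

Note the characteristic polynomial does not split into linear factors over ℚ, so A has no Jordan form over ℚ; the rational canonical form exists over any field.

R = [[0, 0, -1], [1, 0, 1], [0, 1, 0]]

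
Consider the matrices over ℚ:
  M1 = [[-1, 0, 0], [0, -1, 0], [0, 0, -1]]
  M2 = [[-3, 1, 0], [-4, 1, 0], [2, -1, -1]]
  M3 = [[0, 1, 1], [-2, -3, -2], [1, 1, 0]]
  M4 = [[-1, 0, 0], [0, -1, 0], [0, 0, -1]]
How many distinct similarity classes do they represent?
Characteristic polynomials: χ_{M1} = (x + 1)^3, χ_{M2} = (x + 1)^3, χ_{M3} = (x + 1)^3, χ_{M4} = (x + 1)^3.

{M1, M4}: invariant factors x + 1, x + 1, x + 1.

{M2, M3}: invariant factors x + 1, (x + 1)^2.

Matrices are similar if and only if their invariant-factor lists agree; the partition into similarity classes is {M1, M4}, {M2, M3}.

2 classes: {M1, M4}, {M2, M3}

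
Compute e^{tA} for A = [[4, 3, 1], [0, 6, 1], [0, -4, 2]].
e^{tA} = [[e^{4*t}, t*(t + 3)*e^{4*t}, t*(t + 2)*e^{4*t}/2], [0, (2*t + 1)*e^{4*t}, t*e^{4*t}], [0, -4*t*e^{4*t}, (1 - 2*t)*e^{4*t}]]

A has Jordan form J = [[4, 1, 0], [0, 4, 1], [0, 0, 4]] with A = PJP^{-1}, so e^{tA} = P e^{tJ} P^{-1}.

For a Jordan block J_k(λ), e^{tJ_k(λ)} = e^{λt} · (I + tN + t^2 N^2/2! + ... + t^{k-1} N^{k-1}/(k-1)!) where N is the nilpotent superdiagonal part.

Assembling the blocks and conjugating back gives the entries of e^{tA} as shown above.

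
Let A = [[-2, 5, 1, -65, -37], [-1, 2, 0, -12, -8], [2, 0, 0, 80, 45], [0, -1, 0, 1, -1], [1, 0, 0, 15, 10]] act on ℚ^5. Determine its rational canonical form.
The invariant factors of A (the non-unit diagonal entries of the Smith normal form of xI - A over ℚ[x]) are x^2 - 3x + 5, (x - 5)(x^2 - 3x + 5), each dividing the next. The characteristic polynomial is their product, (x - 5)(x^2 - 3x + 5)^2.

The rational canonical form is the block-diagonal matrix of companion matrices C(f_i):
R = [[0, -5, 0, 0, 0], [1, 3, 0, 0, 0], [0, 0, 0, 0, 25], [0, 0, 1, 0, -20], [0, 0, 0, 1, 8]].

Note the characteristic polynomial does not split into linear factors over ℚ, so A has no Jordan form over ℚ; the rational canonical form exists over any field.

R = [[0, -5, 0, 0, 0], [1, 3, 0, 0, 0], [0, 0, 0, 0, 25], [0, 0, 1, 0, -20], [0, 0, 0, 1, 8]]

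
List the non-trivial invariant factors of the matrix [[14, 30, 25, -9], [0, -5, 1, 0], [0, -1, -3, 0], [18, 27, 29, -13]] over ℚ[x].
The Jordan structure of A has elementary divisors (x + 4)^3, (x - 5). Arranging the block sizes at each eigenvalue in decreasing order and taking row products gives the invariant factors.

Invariant factors (smallest first, each dividing the next): (x - 5)(x + 4)^3.

Check: the last factor (x - 5)(x + 4)^3 is the minimal polynomial, and the product (x - 5)(x + 4)^3 is the characteristic polynomial.

(x - 5)(x + 4)^3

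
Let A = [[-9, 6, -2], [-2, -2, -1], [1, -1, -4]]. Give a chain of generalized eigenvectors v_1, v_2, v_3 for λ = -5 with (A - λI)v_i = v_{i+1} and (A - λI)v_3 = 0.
We seek v_1 ∈ ker((A + 5I)^3) \ ker((A + 5I)^2), then set v_{i+1} = (A + 5I) v_i.

One such chain is v_1 = [[-1, 0, 1]]^T, v_2 = [[2, 1, 0]]^T, v_3 = [[-2, -1, 1]]^T. Check: (A + 5I) v_3 = [[0, 0, 0]]^T = 0.

v_1 = [[-1, 0, 1]]^T, v_2 = [[2, 1, 0]]^T, v_3 = [[-2, -1, 1]]^T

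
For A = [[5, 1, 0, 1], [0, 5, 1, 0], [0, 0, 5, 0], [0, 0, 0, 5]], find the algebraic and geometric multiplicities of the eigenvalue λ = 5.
algebraic multiplicity 4, geometric multiplicity 2

The characteristic polynomial is (x - 5)^4, so the factor x - 5 appears with exponent 4: the algebraic multiplicity is 4.

rank(A - 5I) = 2, so the eigenspace has dimension 4 - 2 = 2: the geometric multiplicity is 2.

Since 2 < 4, A is not diagonalizable.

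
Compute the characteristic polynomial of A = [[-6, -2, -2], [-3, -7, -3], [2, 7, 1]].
xI - A = [[x + 6, 2, 2], [3, x + 7, 3], [-2, -7, x - 1]].

Expanding det(xI - A) along the first row:
det(xI - A) = + (x + 6)·det([[x + 7, 3], [-7, x - 1]]) - (2)·det([[3, 3], [-2, x - 1]]) + (2)·det([[3, x + 7], [-2, -7]]).

Evaluating gives χ_A(x) = x^3 + 12x^2 + 48x + 64 = (x + 4)^3.

χ_A(x) = (x + 4)^3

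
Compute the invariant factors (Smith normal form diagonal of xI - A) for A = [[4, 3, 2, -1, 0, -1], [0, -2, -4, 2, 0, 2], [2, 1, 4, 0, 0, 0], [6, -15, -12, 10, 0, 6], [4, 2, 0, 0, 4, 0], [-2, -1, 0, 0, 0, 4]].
x - 4, x - 4, (x - 4)^2, (x - 4)^2

The Jordan structure of A has elementary divisors (x - 4)^2, (x - 4)^2, (x - 4), (x - 4). Arranging the block sizes at each eigenvalue in decreasing order and taking row products gives the invariant factors.

Invariant factors (smallest first, each dividing the next): x - 4, x - 4, (x - 4)^2, (x - 4)^2.

Check: the last factor (x - 4)^2 is the minimal polynomial, and the product (x - 4)^6 is the characteristic polynomial.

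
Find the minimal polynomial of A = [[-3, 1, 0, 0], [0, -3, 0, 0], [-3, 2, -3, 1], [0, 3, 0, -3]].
The characteristic polynomial factors as (x + 3)^4. The minimal polynomial is ∏(x - λ)^{k_λ} where k_λ is the size of the largest Jordan block at λ.

For λ = -3: rank(A + 3I) = 2, and the largest Jordan block has size 2 (the smallest k with rank((A + 3I)^k) = rank((A + 3I)^(k+1))).

So m_A(x) = (x + 3)^2.

m_A(x) = (x + 3)^2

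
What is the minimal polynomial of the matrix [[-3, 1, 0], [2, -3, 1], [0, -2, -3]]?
The characteristic polynomial factors as (x + 3)^3. The minimal polynomial is ∏(x - λ)^{k_λ} where k_λ is the size of the largest Jordan block at λ.

For λ = -3: rank(A + 3I) = 2, and the largest Jordan block has size 3 (the smallest k with rank((A + 3I)^k) = rank((A + 3I)^(k+1))).

So m_A(x) = (x + 3)^3.

m_A(x) = (x + 3)^3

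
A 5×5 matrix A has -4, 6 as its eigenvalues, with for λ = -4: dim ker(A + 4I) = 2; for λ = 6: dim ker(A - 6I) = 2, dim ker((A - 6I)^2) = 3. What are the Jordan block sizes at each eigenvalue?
λ = -4: successive nullity increments [2] count blocks of size ≥ k; block sizes are [1, 1].
λ = 6: successive nullity increments [2, 1] count blocks of size ≥ k; block sizes are [2, 1].

Jordan blocks: (-4, 1), (-4, 1), (6, 2), (6, 1)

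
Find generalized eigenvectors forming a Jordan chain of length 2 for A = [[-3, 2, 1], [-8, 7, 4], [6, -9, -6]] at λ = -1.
We seek v_1 ∈ ker((A + I)^2) \ ker(A + I), then set v_{i+1} = (A + I) v_i.

One such chain is v_1 = [[2, 7, -9]]^T, v_2 = [[1, 4, -6]]^T. Check: (A + I) v_2 = [[0, 0, 0]]^T = 0.

v_1 = [[2, 7, -9]]^T, v_2 = [[1, 4, -6]]^T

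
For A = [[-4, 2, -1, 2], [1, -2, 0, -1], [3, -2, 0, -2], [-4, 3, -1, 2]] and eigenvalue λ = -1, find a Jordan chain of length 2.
We seek v_1 ∈ ker((A + I)^2) \ ker(A + I), then set v_{i+1} = (A + I) v_i.

One such chain is v_1 = [[4, -1, -5, 5]]^T, v_2 = [[1, 0, -1, 1]]^T. Check: (A + I) v_2 = [[0, 0, 0, 0]]^T = 0.

v_1 = [[4, -1, -5, 5]]^T, v_2 = [[1, 0, -1, 1]]^T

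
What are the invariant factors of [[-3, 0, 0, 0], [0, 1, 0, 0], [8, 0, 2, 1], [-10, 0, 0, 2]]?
(x - 2)^2(x - 1)(x + 3)

The Jordan structure of A has elementary divisors (x + 3), (x - 1), (x - 2)^2. Arranging the block sizes at each eigenvalue in decreasing order and taking row products gives the invariant factors.

Invariant factors (smallest first, each dividing the next): (x - 2)^2(x - 1)(x + 3).

Check: the last factor (x - 2)^2(x - 1)(x + 3) is the minimal polynomial, and the product (x - 2)^2(x - 1)(x + 3) is the characteristic polynomial.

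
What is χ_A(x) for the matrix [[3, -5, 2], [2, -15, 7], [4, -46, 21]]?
xI - A = [[x - 3, 5, -2], [-2, x + 15, -7], [-4, 46, x - 21]].

Expanding det(xI - A) along the first row:
det(xI - A) = + (x - 3)·det([[x + 15, -7], [46, x - 21]]) - (5)·det([[-2, -7], [-4, x - 21]]) + (-2)·det([[-2, x + 15], [-4, 46]]).

Evaluating gives χ_A(x) = x^3 - 9x^2 + 27x - 27 = (x - 3)^3.

χ_A(x) = (x - 3)^3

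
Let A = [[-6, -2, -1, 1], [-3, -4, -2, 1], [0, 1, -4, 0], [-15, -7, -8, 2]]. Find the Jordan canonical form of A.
J = [[-3, 1, 0, 0], [0, -3, 1, 0], [0, 0, -3, 0], [0, 0, 0, -3]]

The characteristic polynomial is det(xI - A) = (x + 3)^4, so the eigenvalues are -3 (algebraic multiplicity 4).

For λ = -3: rank(A + 3I) = 2, rank((A + 3I)^2) = 1, rank((A + 3I)^3) = 0. The eigenspace has dimension 4 - 2 = 2, so there are 2 Jordan blocks; the rank sequence gives block sizes [3, 1].

Assembling the blocks gives the Jordan form J above.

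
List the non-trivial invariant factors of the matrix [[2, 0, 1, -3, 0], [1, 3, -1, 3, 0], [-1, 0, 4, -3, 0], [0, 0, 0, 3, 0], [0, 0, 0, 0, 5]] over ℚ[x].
The Jordan structure of A has elementary divisors (x - 3)^2, (x - 3), (x - 3), (x - 5). Arranging the block sizes at each eigenvalue in decreasing order and taking row products gives the invariant factors.

Invariant factors (smallest first, each dividing the next): x - 3, x - 3, (x - 5)(x - 3)^2.

Check: the last factor (x - 5)(x - 3)^2 is the minimal polynomial, and the product (x - 5)(x - 3)^4 is the characteristic polynomial.

x - 3, x - 3, (x - 5)(x - 3)^2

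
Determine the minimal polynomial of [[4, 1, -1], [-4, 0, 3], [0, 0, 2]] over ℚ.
The characteristic polynomial factors as (x - 2)^3. The minimal polynomial is ∏(x - λ)^{k_λ} where k_λ is the size of the largest Jordan block at λ.

For λ = 2: rank(A - 2I) = 2, and the largest Jordan block has size 3 (the smallest k with rank((A - 2I)^k) = rank((A - 2I)^(k+1))).

So m_A(x) = (x - 2)^3.

m_A(x) = (x - 2)^3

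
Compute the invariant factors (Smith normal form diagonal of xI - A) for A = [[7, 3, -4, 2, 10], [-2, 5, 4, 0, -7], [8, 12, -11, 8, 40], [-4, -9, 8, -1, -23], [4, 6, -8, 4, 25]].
x - 5, x - 5, (x - 5)^3

The Jordan structure of A has elementary divisors (x - 5)^3, (x - 5), (x - 5). Arranging the block sizes at each eigenvalue in decreasing order and taking row products gives the invariant factors.

Invariant factors (smallest first, each dividing the next): x - 5, x - 5, (x - 5)^3.

Check: the last factor (x - 5)^3 is the minimal polynomial, and the product (x - 5)^5 is the characteristic polynomial.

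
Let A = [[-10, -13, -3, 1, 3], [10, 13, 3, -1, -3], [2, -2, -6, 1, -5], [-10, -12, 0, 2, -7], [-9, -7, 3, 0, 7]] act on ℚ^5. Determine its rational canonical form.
The invariant factors of A (the non-unit diagonal entries of the Smith normal form of xI - A over ℚ[x]) are x - 3, x(x - 3)^2(x + 3), each dividing the next. The characteristic polynomial is their product, x(x - 3)^3(x + 3).

The rational canonical form is the block-diagonal matrix of companion matrices C(f_i):
R = [[3, 0, 0, 0, 0], [0, 0, 0, 0, 0], [0, 1, 0, 0, -27], [0, 0, 1, 0, 9], [0, 0, 0, 1, 3]].

R = [[3, 0, 0, 0, 0], [0, 0, 0, 0, 0], [0, 1, 0, 0, -27], [0, 0, 1, 0, 9], [0, 0, 0, 1, 3]]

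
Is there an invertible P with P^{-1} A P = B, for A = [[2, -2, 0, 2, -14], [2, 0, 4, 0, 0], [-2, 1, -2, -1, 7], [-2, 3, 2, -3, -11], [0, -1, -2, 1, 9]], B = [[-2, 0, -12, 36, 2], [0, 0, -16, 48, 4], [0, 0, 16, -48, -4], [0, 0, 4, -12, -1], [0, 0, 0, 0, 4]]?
Two matrices over a field are similar if and only if they have the same invariant factors.

Both A and B have characteristic polynomial x^2(x - 4)^2(x + 2) and minimal polynomial x(x - 4)^2(x + 2). Computing further, both have invariant factors x, x(x - 4)^2(x + 2). Hence A and B are similar.

Yes.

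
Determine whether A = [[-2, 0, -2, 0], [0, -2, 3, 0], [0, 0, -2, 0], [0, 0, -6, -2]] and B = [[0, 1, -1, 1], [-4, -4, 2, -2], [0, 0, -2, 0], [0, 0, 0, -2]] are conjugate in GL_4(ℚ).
Yes.

Two matrices over a field are similar if and only if they have the same invariant factors.

Both A and B have characteristic polynomial (x + 2)^4 and minimal polynomial (x + 2)^2. Computing further, both have invariant factors x + 2, x + 2, (x + 2)^2. Hence A and B are similar.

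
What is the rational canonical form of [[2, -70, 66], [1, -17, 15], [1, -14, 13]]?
R = [[0, 0, 36], [1, 0, 15], [0, 1, -2]]

The invariant factors of A (the non-unit diagonal entries of the Smith normal form of xI - A over ℚ[x]) are (x - 4)(x + 3)^2, each dividing the next. The characteristic polynomial is their product, (x - 4)(x + 3)^2.

The rational canonical form is the block-diagonal matrix of companion matrices C(f_i):
R = [[0, 0, 36], [1, 0, 15], [0, 1, -2]].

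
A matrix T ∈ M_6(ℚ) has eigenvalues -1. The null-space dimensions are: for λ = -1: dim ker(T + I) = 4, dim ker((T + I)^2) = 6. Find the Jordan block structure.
Jordan blocks: (-1, 2), (-1, 2), (-1, 1), (-1, 1)

λ = -1: successive nullity increments [4, 2] count blocks of size ≥ k; block sizes are [2, 2, 1, 1].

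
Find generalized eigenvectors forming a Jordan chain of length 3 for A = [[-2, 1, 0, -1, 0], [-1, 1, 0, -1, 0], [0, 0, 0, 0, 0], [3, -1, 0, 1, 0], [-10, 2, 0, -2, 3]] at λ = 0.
v_1 = [[0, 0, 1, -1, 0]]^T, v_2 = [[1, 1, 0, -1, 2]]^T, v_3 = [[0, 1, 0, 1, 0]]^T

We seek v_1 ∈ ker(A^3) \ ker(A^2), then set v_{i+1} = A v_i.

One such chain is v_1 = [[0, 0, 1, -1, 0]]^T, v_2 = [[1, 1, 0, -1, 2]]^T, v_3 = [[0, 1, 0, 1, 0]]^T. Check: A v_3 = [[0, 0, 0, 0, 0]]^T = 0.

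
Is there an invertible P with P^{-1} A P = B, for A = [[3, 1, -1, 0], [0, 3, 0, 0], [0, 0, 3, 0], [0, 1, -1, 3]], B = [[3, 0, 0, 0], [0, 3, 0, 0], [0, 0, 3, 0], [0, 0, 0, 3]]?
No.

Both have characteristic polynomial (x - 3)^4, but the minimal polynomial of A is (x - 3)^2 while the minimal polynomial of B is x - 3. The minimal polynomial is a similarity invariant, so A and B are not similar.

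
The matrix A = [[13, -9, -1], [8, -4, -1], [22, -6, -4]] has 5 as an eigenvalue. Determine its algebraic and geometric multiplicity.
algebraic multiplicity 1, geometric multiplicity 1

The characteristic polynomial is x^2(x - 5), so the factor x - 5 appears with exponent 1: the algebraic multiplicity is 1.

rank(A - 5I) = 2, so the eigenspace has dimension 3 - 2 = 1: the geometric multiplicity is 1.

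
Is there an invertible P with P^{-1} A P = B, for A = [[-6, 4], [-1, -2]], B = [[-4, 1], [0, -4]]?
Yes.

Two matrices over a field are similar if and only if they have the same invariant factors.

Both A and B have characteristic polynomial (x + 4)^2 and minimal polynomial (x + 4)^2. Computing further, both have invariant factors (x + 4)^2. Hence A and B are similar.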